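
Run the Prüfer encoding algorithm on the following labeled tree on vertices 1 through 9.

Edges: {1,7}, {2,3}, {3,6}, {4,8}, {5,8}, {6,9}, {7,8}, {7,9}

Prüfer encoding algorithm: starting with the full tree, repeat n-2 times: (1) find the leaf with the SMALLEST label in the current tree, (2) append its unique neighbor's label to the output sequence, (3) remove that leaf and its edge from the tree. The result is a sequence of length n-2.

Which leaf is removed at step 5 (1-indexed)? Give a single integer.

Step 1: current leaves = {1,2,4,5}. Remove leaf 1 (neighbor: 7).
Step 2: current leaves = {2,4,5}. Remove leaf 2 (neighbor: 3).
Step 3: current leaves = {3,4,5}. Remove leaf 3 (neighbor: 6).
Step 4: current leaves = {4,5,6}. Remove leaf 4 (neighbor: 8).
Step 5: current leaves = {5,6}. Remove leaf 5 (neighbor: 8).

Answer: 5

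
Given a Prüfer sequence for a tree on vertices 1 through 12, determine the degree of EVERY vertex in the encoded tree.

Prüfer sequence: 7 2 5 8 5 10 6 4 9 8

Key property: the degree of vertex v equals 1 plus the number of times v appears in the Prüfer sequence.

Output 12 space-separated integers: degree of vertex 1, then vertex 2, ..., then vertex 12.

p_1 = 7: count[7] becomes 1
p_2 = 2: count[2] becomes 1
p_3 = 5: count[5] becomes 1
p_4 = 8: count[8] becomes 1
p_5 = 5: count[5] becomes 2
p_6 = 10: count[10] becomes 1
p_7 = 6: count[6] becomes 1
p_8 = 4: count[4] becomes 1
p_9 = 9: count[9] becomes 1
p_10 = 8: count[8] becomes 2
Degrees (1 + count): deg[1]=1+0=1, deg[2]=1+1=2, deg[3]=1+0=1, deg[4]=1+1=2, deg[5]=1+2=3, deg[6]=1+1=2, deg[7]=1+1=2, deg[8]=1+2=3, deg[9]=1+1=2, deg[10]=1+1=2, deg[11]=1+0=1, deg[12]=1+0=1

Answer: 1 2 1 2 3 2 2 3 2 2 1 1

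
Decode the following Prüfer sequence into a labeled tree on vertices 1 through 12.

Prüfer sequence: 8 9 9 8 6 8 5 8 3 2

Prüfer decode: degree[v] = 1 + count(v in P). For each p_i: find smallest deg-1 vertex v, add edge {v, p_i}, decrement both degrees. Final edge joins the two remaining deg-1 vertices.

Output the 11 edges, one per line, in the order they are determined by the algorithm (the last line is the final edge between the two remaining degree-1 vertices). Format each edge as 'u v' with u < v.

Initial degrees: {1:1, 2:2, 3:2, 4:1, 5:2, 6:2, 7:1, 8:5, 9:3, 10:1, 11:1, 12:1}
Step 1: smallest deg-1 vertex = 1, p_1 = 8. Add edge {1,8}. Now deg[1]=0, deg[8]=4.
Step 2: smallest deg-1 vertex = 4, p_2 = 9. Add edge {4,9}. Now deg[4]=0, deg[9]=2.
Step 3: smallest deg-1 vertex = 7, p_3 = 9. Add edge {7,9}. Now deg[7]=0, deg[9]=1.
Step 4: smallest deg-1 vertex = 9, p_4 = 8. Add edge {8,9}. Now deg[9]=0, deg[8]=3.
Step 5: smallest deg-1 vertex = 10, p_5 = 6. Add edge {6,10}. Now deg[10]=0, deg[6]=1.
Step 6: smallest deg-1 vertex = 6, p_6 = 8. Add edge {6,8}. Now deg[6]=0, deg[8]=2.
Step 7: smallest deg-1 vertex = 11, p_7 = 5. Add edge {5,11}. Now deg[11]=0, deg[5]=1.
Step 8: smallest deg-1 vertex = 5, p_8 = 8. Add edge {5,8}. Now deg[5]=0, deg[8]=1.
Step 9: smallest deg-1 vertex = 8, p_9 = 3. Add edge {3,8}. Now deg[8]=0, deg[3]=1.
Step 10: smallest deg-1 vertex = 3, p_10 = 2. Add edge {2,3}. Now deg[3]=0, deg[2]=1.
Final: two remaining deg-1 vertices are 2, 12. Add edge {2,12}.

Answer: 1 8
4 9
7 9
8 9
6 10
6 8
5 11
5 8
3 8
2 3
2 12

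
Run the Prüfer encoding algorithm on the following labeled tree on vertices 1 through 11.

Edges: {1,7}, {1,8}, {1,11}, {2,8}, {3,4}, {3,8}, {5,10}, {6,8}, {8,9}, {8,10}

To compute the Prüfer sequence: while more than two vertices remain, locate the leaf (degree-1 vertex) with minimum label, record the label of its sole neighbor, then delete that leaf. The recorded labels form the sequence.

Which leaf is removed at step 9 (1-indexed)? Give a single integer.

Step 1: current leaves = {2,4,5,6,7,9,11}. Remove leaf 2 (neighbor: 8).
Step 2: current leaves = {4,5,6,7,9,11}. Remove leaf 4 (neighbor: 3).
Step 3: current leaves = {3,5,6,7,9,11}. Remove leaf 3 (neighbor: 8).
Step 4: current leaves = {5,6,7,9,11}. Remove leaf 5 (neighbor: 10).
Step 5: current leaves = {6,7,9,10,11}. Remove leaf 6 (neighbor: 8).
Step 6: current leaves = {7,9,10,11}. Remove leaf 7 (neighbor: 1).
Step 7: current leaves = {9,10,11}. Remove leaf 9 (neighbor: 8).
Step 8: current leaves = {10,11}. Remove leaf 10 (neighbor: 8).
Step 9: current leaves = {8,11}. Remove leaf 8 (neighbor: 1).

Answer: 8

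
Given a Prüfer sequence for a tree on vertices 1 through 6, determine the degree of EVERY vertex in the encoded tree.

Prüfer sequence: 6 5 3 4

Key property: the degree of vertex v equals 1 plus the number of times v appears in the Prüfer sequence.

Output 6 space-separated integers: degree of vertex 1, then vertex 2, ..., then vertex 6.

Answer: 1 1 2 2 2 2

Derivation:
p_1 = 6: count[6] becomes 1
p_2 = 5: count[5] becomes 1
p_3 = 3: count[3] becomes 1
p_4 = 4: count[4] becomes 1
Degrees (1 + count): deg[1]=1+0=1, deg[2]=1+0=1, deg[3]=1+1=2, deg[4]=1+1=2, deg[5]=1+1=2, deg[6]=1+1=2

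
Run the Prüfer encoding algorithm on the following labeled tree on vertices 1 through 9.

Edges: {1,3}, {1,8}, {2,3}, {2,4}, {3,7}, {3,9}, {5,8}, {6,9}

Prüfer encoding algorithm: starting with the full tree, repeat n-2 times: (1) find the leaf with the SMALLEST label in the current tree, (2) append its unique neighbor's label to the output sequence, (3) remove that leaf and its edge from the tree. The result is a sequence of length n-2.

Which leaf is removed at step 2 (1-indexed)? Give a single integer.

Answer: 2

Derivation:
Step 1: current leaves = {4,5,6,7}. Remove leaf 4 (neighbor: 2).
Step 2: current leaves = {2,5,6,7}. Remove leaf 2 (neighbor: 3).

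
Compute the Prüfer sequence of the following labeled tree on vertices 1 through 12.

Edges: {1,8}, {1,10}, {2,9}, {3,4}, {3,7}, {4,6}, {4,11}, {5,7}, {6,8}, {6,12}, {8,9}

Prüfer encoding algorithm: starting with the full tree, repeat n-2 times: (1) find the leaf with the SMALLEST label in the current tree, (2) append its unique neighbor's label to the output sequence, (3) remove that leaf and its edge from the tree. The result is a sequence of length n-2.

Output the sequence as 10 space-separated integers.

Answer: 9 7 3 4 8 1 8 6 4 6

Derivation:
Step 1: leaves = {2,5,10,11,12}. Remove smallest leaf 2, emit neighbor 9.
Step 2: leaves = {5,9,10,11,12}. Remove smallest leaf 5, emit neighbor 7.
Step 3: leaves = {7,9,10,11,12}. Remove smallest leaf 7, emit neighbor 3.
Step 4: leaves = {3,9,10,11,12}. Remove smallest leaf 3, emit neighbor 4.
Step 5: leaves = {9,10,11,12}. Remove smallest leaf 9, emit neighbor 8.
Step 6: leaves = {10,11,12}. Remove smallest leaf 10, emit neighbor 1.
Step 7: leaves = {1,11,12}. Remove smallest leaf 1, emit neighbor 8.
Step 8: leaves = {8,11,12}. Remove smallest leaf 8, emit neighbor 6.
Step 9: leaves = {11,12}. Remove smallest leaf 11, emit neighbor 4.
Step 10: leaves = {4,12}. Remove smallest leaf 4, emit neighbor 6.
Done: 2 vertices remain (6, 12). Sequence = [9 7 3 4 8 1 8 6 4 6]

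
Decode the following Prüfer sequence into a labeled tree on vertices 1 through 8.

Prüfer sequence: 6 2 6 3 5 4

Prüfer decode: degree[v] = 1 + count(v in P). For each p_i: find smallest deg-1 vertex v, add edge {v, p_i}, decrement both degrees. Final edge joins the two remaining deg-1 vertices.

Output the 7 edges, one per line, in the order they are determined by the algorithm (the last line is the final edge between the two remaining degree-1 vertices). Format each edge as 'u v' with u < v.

Answer: 1 6
2 7
2 6
3 6
3 5
4 5
4 8

Derivation:
Initial degrees: {1:1, 2:2, 3:2, 4:2, 5:2, 6:3, 7:1, 8:1}
Step 1: smallest deg-1 vertex = 1, p_1 = 6. Add edge {1,6}. Now deg[1]=0, deg[6]=2.
Step 2: smallest deg-1 vertex = 7, p_2 = 2. Add edge {2,7}. Now deg[7]=0, deg[2]=1.
Step 3: smallest deg-1 vertex = 2, p_3 = 6. Add edge {2,6}. Now deg[2]=0, deg[6]=1.
Step 4: smallest deg-1 vertex = 6, p_4 = 3. Add edge {3,6}. Now deg[6]=0, deg[3]=1.
Step 5: smallest deg-1 vertex = 3, p_5 = 5. Add edge {3,5}. Now deg[3]=0, deg[5]=1.
Step 6: smallest deg-1 vertex = 5, p_6 = 4. Add edge {4,5}. Now deg[5]=0, deg[4]=1.
Final: two remaining deg-1 vertices are 4, 8. Add edge {4,8}.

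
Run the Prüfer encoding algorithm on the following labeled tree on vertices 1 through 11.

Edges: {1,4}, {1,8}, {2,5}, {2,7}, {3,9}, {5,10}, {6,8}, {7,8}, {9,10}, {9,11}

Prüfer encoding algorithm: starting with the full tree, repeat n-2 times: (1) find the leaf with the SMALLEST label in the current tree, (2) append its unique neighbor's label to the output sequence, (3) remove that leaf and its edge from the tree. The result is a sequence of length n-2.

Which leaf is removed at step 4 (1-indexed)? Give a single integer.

Step 1: current leaves = {3,4,6,11}. Remove leaf 3 (neighbor: 9).
Step 2: current leaves = {4,6,11}. Remove leaf 4 (neighbor: 1).
Step 3: current leaves = {1,6,11}. Remove leaf 1 (neighbor: 8).
Step 4: current leaves = {6,11}. Remove leaf 6 (neighbor: 8).

Answer: 6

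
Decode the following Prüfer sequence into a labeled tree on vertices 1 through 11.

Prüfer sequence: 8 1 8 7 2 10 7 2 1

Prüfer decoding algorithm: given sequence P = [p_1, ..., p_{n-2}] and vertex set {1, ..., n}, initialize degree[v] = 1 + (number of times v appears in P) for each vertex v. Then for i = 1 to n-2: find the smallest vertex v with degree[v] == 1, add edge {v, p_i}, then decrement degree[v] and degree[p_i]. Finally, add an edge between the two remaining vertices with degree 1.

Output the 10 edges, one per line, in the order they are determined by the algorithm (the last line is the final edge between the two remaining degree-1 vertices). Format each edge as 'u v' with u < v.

Initial degrees: {1:3, 2:3, 3:1, 4:1, 5:1, 6:1, 7:3, 8:3, 9:1, 10:2, 11:1}
Step 1: smallest deg-1 vertex = 3, p_1 = 8. Add edge {3,8}. Now deg[3]=0, deg[8]=2.
Step 2: smallest deg-1 vertex = 4, p_2 = 1. Add edge {1,4}. Now deg[4]=0, deg[1]=2.
Step 3: smallest deg-1 vertex = 5, p_3 = 8. Add edge {5,8}. Now deg[5]=0, deg[8]=1.
Step 4: smallest deg-1 vertex = 6, p_4 = 7. Add edge {6,7}. Now deg[6]=0, deg[7]=2.
Step 5: smallest deg-1 vertex = 8, p_5 = 2. Add edge {2,8}. Now deg[8]=0, deg[2]=2.
Step 6: smallest deg-1 vertex = 9, p_6 = 10. Add edge {9,10}. Now deg[9]=0, deg[10]=1.
Step 7: smallest deg-1 vertex = 10, p_7 = 7. Add edge {7,10}. Now deg[10]=0, deg[7]=1.
Step 8: smallest deg-1 vertex = 7, p_8 = 2. Add edge {2,7}. Now deg[7]=0, deg[2]=1.
Step 9: smallest deg-1 vertex = 2, p_9 = 1. Add edge {1,2}. Now deg[2]=0, deg[1]=1.
Final: two remaining deg-1 vertices are 1, 11. Add edge {1,11}.

Answer: 3 8
1 4
5 8
6 7
2 8
9 10
7 10
2 7
1 2
1 11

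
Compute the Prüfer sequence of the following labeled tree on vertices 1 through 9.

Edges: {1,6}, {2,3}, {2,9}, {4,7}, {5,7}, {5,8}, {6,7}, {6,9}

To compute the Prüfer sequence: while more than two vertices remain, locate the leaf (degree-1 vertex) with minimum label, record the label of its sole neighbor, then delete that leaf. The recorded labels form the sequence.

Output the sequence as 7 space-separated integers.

Answer: 6 2 9 7 5 7 6

Derivation:
Step 1: leaves = {1,3,4,8}. Remove smallest leaf 1, emit neighbor 6.
Step 2: leaves = {3,4,8}. Remove smallest leaf 3, emit neighbor 2.
Step 3: leaves = {2,4,8}. Remove smallest leaf 2, emit neighbor 9.
Step 4: leaves = {4,8,9}. Remove smallest leaf 4, emit neighbor 7.
Step 5: leaves = {8,9}. Remove smallest leaf 8, emit neighbor 5.
Step 6: leaves = {5,9}. Remove smallest leaf 5, emit neighbor 7.
Step 7: leaves = {7,9}. Remove smallest leaf 7, emit neighbor 6.
Done: 2 vertices remain (6, 9). Sequence = [6 2 9 7 5 7 6]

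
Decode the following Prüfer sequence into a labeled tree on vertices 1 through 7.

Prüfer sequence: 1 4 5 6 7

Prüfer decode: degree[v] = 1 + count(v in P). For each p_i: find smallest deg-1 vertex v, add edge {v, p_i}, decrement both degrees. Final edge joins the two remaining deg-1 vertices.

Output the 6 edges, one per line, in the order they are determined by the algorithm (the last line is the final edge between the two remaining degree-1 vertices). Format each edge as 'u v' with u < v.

Initial degrees: {1:2, 2:1, 3:1, 4:2, 5:2, 6:2, 7:2}
Step 1: smallest deg-1 vertex = 2, p_1 = 1. Add edge {1,2}. Now deg[2]=0, deg[1]=1.
Step 2: smallest deg-1 vertex = 1, p_2 = 4. Add edge {1,4}. Now deg[1]=0, deg[4]=1.
Step 3: smallest deg-1 vertex = 3, p_3 = 5. Add edge {3,5}. Now deg[3]=0, deg[5]=1.
Step 4: smallest deg-1 vertex = 4, p_4 = 6. Add edge {4,6}. Now deg[4]=0, deg[6]=1.
Step 5: smallest deg-1 vertex = 5, p_5 = 7. Add edge {5,7}. Now deg[5]=0, deg[7]=1.
Final: two remaining deg-1 vertices are 6, 7. Add edge {6,7}.

Answer: 1 2
1 4
3 5
4 6
5 7
6 7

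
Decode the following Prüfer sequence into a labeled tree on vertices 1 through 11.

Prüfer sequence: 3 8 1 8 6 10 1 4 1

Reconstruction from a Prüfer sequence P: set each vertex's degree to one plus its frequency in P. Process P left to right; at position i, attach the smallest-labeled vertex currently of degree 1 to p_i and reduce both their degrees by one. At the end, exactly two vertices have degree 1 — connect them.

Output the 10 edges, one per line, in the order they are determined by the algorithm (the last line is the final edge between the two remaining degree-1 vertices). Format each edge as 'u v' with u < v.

Initial degrees: {1:4, 2:1, 3:2, 4:2, 5:1, 6:2, 7:1, 8:3, 9:1, 10:2, 11:1}
Step 1: smallest deg-1 vertex = 2, p_1 = 3. Add edge {2,3}. Now deg[2]=0, deg[3]=1.
Step 2: smallest deg-1 vertex = 3, p_2 = 8. Add edge {3,8}. Now deg[3]=0, deg[8]=2.
Step 3: smallest deg-1 vertex = 5, p_3 = 1. Add edge {1,5}. Now deg[5]=0, deg[1]=3.
Step 4: smallest deg-1 vertex = 7, p_4 = 8. Add edge {7,8}. Now deg[7]=0, deg[8]=1.
Step 5: smallest deg-1 vertex = 8, p_5 = 6. Add edge {6,8}. Now deg[8]=0, deg[6]=1.
Step 6: smallest deg-1 vertex = 6, p_6 = 10. Add edge {6,10}. Now deg[6]=0, deg[10]=1.
Step 7: smallest deg-1 vertex = 9, p_7 = 1. Add edge {1,9}. Now deg[9]=0, deg[1]=2.
Step 8: smallest deg-1 vertex = 10, p_8 = 4. Add edge {4,10}. Now deg[10]=0, deg[4]=1.
Step 9: smallest deg-1 vertex = 4, p_9 = 1. Add edge {1,4}. Now deg[4]=0, deg[1]=1.
Final: two remaining deg-1 vertices are 1, 11. Add edge {1,11}.

Answer: 2 3
3 8
1 5
7 8
6 8
6 10
1 9
4 10
1 4
1 11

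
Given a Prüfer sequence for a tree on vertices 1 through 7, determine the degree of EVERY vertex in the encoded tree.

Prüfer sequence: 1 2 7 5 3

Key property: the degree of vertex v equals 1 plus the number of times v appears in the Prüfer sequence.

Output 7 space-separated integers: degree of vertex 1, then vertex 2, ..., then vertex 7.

Answer: 2 2 2 1 2 1 2

Derivation:
p_1 = 1: count[1] becomes 1
p_2 = 2: count[2] becomes 1
p_3 = 7: count[7] becomes 1
p_4 = 5: count[5] becomes 1
p_5 = 3: count[3] becomes 1
Degrees (1 + count): deg[1]=1+1=2, deg[2]=1+1=2, deg[3]=1+1=2, deg[4]=1+0=1, deg[5]=1+1=2, deg[6]=1+0=1, deg[7]=1+1=2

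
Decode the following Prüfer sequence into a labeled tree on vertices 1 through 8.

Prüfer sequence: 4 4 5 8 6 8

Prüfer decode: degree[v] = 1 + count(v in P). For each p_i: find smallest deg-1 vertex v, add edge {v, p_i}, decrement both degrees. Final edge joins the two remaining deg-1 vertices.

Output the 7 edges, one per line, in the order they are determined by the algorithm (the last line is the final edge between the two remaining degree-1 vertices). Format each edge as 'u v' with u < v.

Initial degrees: {1:1, 2:1, 3:1, 4:3, 5:2, 6:2, 7:1, 8:3}
Step 1: smallest deg-1 vertex = 1, p_1 = 4. Add edge {1,4}. Now deg[1]=0, deg[4]=2.
Step 2: smallest deg-1 vertex = 2, p_2 = 4. Add edge {2,4}. Now deg[2]=0, deg[4]=1.
Step 3: smallest deg-1 vertex = 3, p_3 = 5. Add edge {3,5}. Now deg[3]=0, deg[5]=1.
Step 4: smallest deg-1 vertex = 4, p_4 = 8. Add edge {4,8}. Now deg[4]=0, deg[8]=2.
Step 5: smallest deg-1 vertex = 5, p_5 = 6. Add edge {5,6}. Now deg[5]=0, deg[6]=1.
Step 6: smallest deg-1 vertex = 6, p_6 = 8. Add edge {6,8}. Now deg[6]=0, deg[8]=1.
Final: two remaining deg-1 vertices are 7, 8. Add edge {7,8}.

Answer: 1 4
2 4
3 5
4 8
5 6
6 8
7 8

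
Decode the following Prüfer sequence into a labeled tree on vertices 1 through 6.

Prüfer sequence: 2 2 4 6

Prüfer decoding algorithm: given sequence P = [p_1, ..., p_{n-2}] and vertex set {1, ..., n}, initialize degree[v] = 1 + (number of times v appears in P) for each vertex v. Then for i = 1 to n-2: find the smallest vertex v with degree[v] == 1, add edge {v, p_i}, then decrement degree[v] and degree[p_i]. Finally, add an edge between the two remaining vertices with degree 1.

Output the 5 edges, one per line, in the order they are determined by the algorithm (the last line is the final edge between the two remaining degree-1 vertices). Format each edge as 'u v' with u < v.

Answer: 1 2
2 3
2 4
4 6
5 6

Derivation:
Initial degrees: {1:1, 2:3, 3:1, 4:2, 5:1, 6:2}
Step 1: smallest deg-1 vertex = 1, p_1 = 2. Add edge {1,2}. Now deg[1]=0, deg[2]=2.
Step 2: smallest deg-1 vertex = 3, p_2 = 2. Add edge {2,3}. Now deg[3]=0, deg[2]=1.
Step 3: smallest deg-1 vertex = 2, p_3 = 4. Add edge {2,4}. Now deg[2]=0, deg[4]=1.
Step 4: smallest deg-1 vertex = 4, p_4 = 6. Add edge {4,6}. Now deg[4]=0, deg[6]=1.
Final: two remaining deg-1 vertices are 5, 6. Add edge {5,6}.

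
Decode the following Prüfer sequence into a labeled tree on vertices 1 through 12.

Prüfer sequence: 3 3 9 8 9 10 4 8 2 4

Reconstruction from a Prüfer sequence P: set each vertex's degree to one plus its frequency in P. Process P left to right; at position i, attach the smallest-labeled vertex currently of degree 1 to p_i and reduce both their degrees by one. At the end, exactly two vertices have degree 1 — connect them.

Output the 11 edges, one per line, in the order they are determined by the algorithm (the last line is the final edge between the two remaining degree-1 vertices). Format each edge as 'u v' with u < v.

Initial degrees: {1:1, 2:2, 3:3, 4:3, 5:1, 6:1, 7:1, 8:3, 9:3, 10:2, 11:1, 12:1}
Step 1: smallest deg-1 vertex = 1, p_1 = 3. Add edge {1,3}. Now deg[1]=0, deg[3]=2.
Step 2: smallest deg-1 vertex = 5, p_2 = 3. Add edge {3,5}. Now deg[5]=0, deg[3]=1.
Step 3: smallest deg-1 vertex = 3, p_3 = 9. Add edge {3,9}. Now deg[3]=0, deg[9]=2.
Step 4: smallest deg-1 vertex = 6, p_4 = 8. Add edge {6,8}. Now deg[6]=0, deg[8]=2.
Step 5: smallest deg-1 vertex = 7, p_5 = 9. Add edge {7,9}. Now deg[7]=0, deg[9]=1.
Step 6: smallest deg-1 vertex = 9, p_6 = 10. Add edge {9,10}. Now deg[9]=0, deg[10]=1.
Step 7: smallest deg-1 vertex = 10, p_7 = 4. Add edge {4,10}. Now deg[10]=0, deg[4]=2.
Step 8: smallest deg-1 vertex = 11, p_8 = 8. Add edge {8,11}. Now deg[11]=0, deg[8]=1.
Step 9: smallest deg-1 vertex = 8, p_9 = 2. Add edge {2,8}. Now deg[8]=0, deg[2]=1.
Step 10: smallest deg-1 vertex = 2, p_10 = 4. Add edge {2,4}. Now deg[2]=0, deg[4]=1.
Final: two remaining deg-1 vertices are 4, 12. Add edge {4,12}.

Answer: 1 3
3 5
3 9
6 8
7 9
9 10
4 10
8 11
2 8
2 4
4 12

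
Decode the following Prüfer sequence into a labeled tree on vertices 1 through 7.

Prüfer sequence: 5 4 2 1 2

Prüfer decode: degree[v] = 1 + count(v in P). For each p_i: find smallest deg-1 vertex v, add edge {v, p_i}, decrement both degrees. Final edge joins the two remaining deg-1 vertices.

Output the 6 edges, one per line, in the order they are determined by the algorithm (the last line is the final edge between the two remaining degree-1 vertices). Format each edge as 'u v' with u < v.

Initial degrees: {1:2, 2:3, 3:1, 4:2, 5:2, 6:1, 7:1}
Step 1: smallest deg-1 vertex = 3, p_1 = 5. Add edge {3,5}. Now deg[3]=0, deg[5]=1.
Step 2: smallest deg-1 vertex = 5, p_2 = 4. Add edge {4,5}. Now deg[5]=0, deg[4]=1.
Step 3: smallest deg-1 vertex = 4, p_3 = 2. Add edge {2,4}. Now deg[4]=0, deg[2]=2.
Step 4: smallest deg-1 vertex = 6, p_4 = 1. Add edge {1,6}. Now deg[6]=0, deg[1]=1.
Step 5: smallest deg-1 vertex = 1, p_5 = 2. Add edge {1,2}. Now deg[1]=0, deg[2]=1.
Final: two remaining deg-1 vertices are 2, 7. Add edge {2,7}.

Answer: 3 5
4 5
2 4
1 6
1 2
2 7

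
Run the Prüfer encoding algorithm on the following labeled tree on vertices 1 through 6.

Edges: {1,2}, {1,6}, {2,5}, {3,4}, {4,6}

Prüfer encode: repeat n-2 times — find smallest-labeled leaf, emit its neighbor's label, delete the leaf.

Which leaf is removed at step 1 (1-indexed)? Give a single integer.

Step 1: current leaves = {3,5}. Remove leaf 3 (neighbor: 4).

Answer: 3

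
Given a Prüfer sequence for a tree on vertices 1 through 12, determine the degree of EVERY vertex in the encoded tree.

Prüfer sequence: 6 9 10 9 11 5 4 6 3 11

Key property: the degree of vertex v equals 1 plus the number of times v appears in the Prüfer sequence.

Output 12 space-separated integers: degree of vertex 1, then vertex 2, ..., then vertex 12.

p_1 = 6: count[6] becomes 1
p_2 = 9: count[9] becomes 1
p_3 = 10: count[10] becomes 1
p_4 = 9: count[9] becomes 2
p_5 = 11: count[11] becomes 1
p_6 = 5: count[5] becomes 1
p_7 = 4: count[4] becomes 1
p_8 = 6: count[6] becomes 2
p_9 = 3: count[3] becomes 1
p_10 = 11: count[11] becomes 2
Degrees (1 + count): deg[1]=1+0=1, deg[2]=1+0=1, deg[3]=1+1=2, deg[4]=1+1=2, deg[5]=1+1=2, deg[6]=1+2=3, deg[7]=1+0=1, deg[8]=1+0=1, deg[9]=1+2=3, deg[10]=1+1=2, deg[11]=1+2=3, deg[12]=1+0=1

Answer: 1 1 2 2 2 3 1 1 3 2 3 1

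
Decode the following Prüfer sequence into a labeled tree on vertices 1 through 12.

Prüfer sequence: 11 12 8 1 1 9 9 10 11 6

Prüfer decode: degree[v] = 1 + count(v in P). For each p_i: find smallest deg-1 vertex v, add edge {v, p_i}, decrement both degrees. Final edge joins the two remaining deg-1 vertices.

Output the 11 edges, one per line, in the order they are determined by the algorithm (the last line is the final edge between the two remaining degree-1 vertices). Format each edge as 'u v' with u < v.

Answer: 2 11
3 12
4 8
1 5
1 7
1 9
8 9
9 10
10 11
6 11
6 12

Derivation:
Initial degrees: {1:3, 2:1, 3:1, 4:1, 5:1, 6:2, 7:1, 8:2, 9:3, 10:2, 11:3, 12:2}
Step 1: smallest deg-1 vertex = 2, p_1 = 11. Add edge {2,11}. Now deg[2]=0, deg[11]=2.
Step 2: smallest deg-1 vertex = 3, p_2 = 12. Add edge {3,12}. Now deg[3]=0, deg[12]=1.
Step 3: smallest deg-1 vertex = 4, p_3 = 8. Add edge {4,8}. Now deg[4]=0, deg[8]=1.
Step 4: smallest deg-1 vertex = 5, p_4 = 1. Add edge {1,5}. Now deg[5]=0, deg[1]=2.
Step 5: smallest deg-1 vertex = 7, p_5 = 1. Add edge {1,7}. Now deg[7]=0, deg[1]=1.
Step 6: smallest deg-1 vertex = 1, p_6 = 9. Add edge {1,9}. Now deg[1]=0, deg[9]=2.
Step 7: smallest deg-1 vertex = 8, p_7 = 9. Add edge {8,9}. Now deg[8]=0, deg[9]=1.
Step 8: smallest deg-1 vertex = 9, p_8 = 10. Add edge {9,10}. Now deg[9]=0, deg[10]=1.
Step 9: smallest deg-1 vertex = 10, p_9 = 11. Add edge {10,11}. Now deg[10]=0, deg[11]=1.
Step 10: smallest deg-1 vertex = 11, p_10 = 6. Add edge {6,11}. Now deg[11]=0, deg[6]=1.
Final: two remaining deg-1 vertices are 6, 12. Add edge {6,12}.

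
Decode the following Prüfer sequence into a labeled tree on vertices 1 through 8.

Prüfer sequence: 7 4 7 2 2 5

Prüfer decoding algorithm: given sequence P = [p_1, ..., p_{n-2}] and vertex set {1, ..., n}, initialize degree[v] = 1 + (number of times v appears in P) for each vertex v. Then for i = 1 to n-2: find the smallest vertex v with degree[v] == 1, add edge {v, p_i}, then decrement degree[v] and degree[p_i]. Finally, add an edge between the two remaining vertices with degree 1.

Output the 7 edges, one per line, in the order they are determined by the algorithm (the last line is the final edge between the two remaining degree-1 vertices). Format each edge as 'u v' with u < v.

Initial degrees: {1:1, 2:3, 3:1, 4:2, 5:2, 6:1, 7:3, 8:1}
Step 1: smallest deg-1 vertex = 1, p_1 = 7. Add edge {1,7}. Now deg[1]=0, deg[7]=2.
Step 2: smallest deg-1 vertex = 3, p_2 = 4. Add edge {3,4}. Now deg[3]=0, deg[4]=1.
Step 3: smallest deg-1 vertex = 4, p_3 = 7. Add edge {4,7}. Now deg[4]=0, deg[7]=1.
Step 4: smallest deg-1 vertex = 6, p_4 = 2. Add edge {2,6}. Now deg[6]=0, deg[2]=2.
Step 5: smallest deg-1 vertex = 7, p_5 = 2. Add edge {2,7}. Now deg[7]=0, deg[2]=1.
Step 6: smallest deg-1 vertex = 2, p_6 = 5. Add edge {2,5}. Now deg[2]=0, deg[5]=1.
Final: two remaining deg-1 vertices are 5, 8. Add edge {5,8}.

Answer: 1 7
3 4
4 7
2 6
2 7
2 5
5 8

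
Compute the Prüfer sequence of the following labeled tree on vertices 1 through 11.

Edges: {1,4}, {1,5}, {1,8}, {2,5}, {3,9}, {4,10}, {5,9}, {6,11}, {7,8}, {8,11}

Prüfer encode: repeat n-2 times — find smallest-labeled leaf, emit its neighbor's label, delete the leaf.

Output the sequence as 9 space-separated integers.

Step 1: leaves = {2,3,6,7,10}. Remove smallest leaf 2, emit neighbor 5.
Step 2: leaves = {3,6,7,10}. Remove smallest leaf 3, emit neighbor 9.
Step 3: leaves = {6,7,9,10}. Remove smallest leaf 6, emit neighbor 11.
Step 4: leaves = {7,9,10,11}. Remove smallest leaf 7, emit neighbor 8.
Step 5: leaves = {9,10,11}. Remove smallest leaf 9, emit neighbor 5.
Step 6: leaves = {5,10,11}. Remove smallest leaf 5, emit neighbor 1.
Step 7: leaves = {10,11}. Remove smallest leaf 10, emit neighbor 4.
Step 8: leaves = {4,11}. Remove smallest leaf 4, emit neighbor 1.
Step 9: leaves = {1,11}. Remove smallest leaf 1, emit neighbor 8.
Done: 2 vertices remain (8, 11). Sequence = [5 9 11 8 5 1 4 1 8]

Answer: 5 9 11 8 5 1 4 1 8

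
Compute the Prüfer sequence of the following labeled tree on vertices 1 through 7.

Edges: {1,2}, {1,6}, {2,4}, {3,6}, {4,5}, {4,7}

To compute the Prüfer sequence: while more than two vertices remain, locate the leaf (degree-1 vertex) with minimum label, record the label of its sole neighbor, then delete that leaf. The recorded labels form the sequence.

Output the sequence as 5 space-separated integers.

Answer: 6 4 1 2 4

Derivation:
Step 1: leaves = {3,5,7}. Remove smallest leaf 3, emit neighbor 6.
Step 2: leaves = {5,6,7}. Remove smallest leaf 5, emit neighbor 4.
Step 3: leaves = {6,7}. Remove smallest leaf 6, emit neighbor 1.
Step 4: leaves = {1,7}. Remove smallest leaf 1, emit neighbor 2.
Step 5: leaves = {2,7}. Remove smallest leaf 2, emit neighbor 4.
Done: 2 vertices remain (4, 7). Sequence = [6 4 1 2 4]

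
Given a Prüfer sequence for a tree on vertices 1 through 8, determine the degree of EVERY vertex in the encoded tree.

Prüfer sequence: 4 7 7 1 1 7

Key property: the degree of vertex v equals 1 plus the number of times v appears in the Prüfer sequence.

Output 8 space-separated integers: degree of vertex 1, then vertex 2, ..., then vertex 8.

p_1 = 4: count[4] becomes 1
p_2 = 7: count[7] becomes 1
p_3 = 7: count[7] becomes 2
p_4 = 1: count[1] becomes 1
p_5 = 1: count[1] becomes 2
p_6 = 7: count[7] becomes 3
Degrees (1 + count): deg[1]=1+2=3, deg[2]=1+0=1, deg[3]=1+0=1, deg[4]=1+1=2, deg[5]=1+0=1, deg[6]=1+0=1, deg[7]=1+3=4, deg[8]=1+0=1

Answer: 3 1 1 2 1 1 4 1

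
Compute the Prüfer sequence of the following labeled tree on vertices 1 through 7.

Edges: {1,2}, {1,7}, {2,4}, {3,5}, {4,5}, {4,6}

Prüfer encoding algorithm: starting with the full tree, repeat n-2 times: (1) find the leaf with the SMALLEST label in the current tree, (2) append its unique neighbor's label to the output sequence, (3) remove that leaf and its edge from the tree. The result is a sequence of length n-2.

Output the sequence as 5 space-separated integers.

Step 1: leaves = {3,6,7}. Remove smallest leaf 3, emit neighbor 5.
Step 2: leaves = {5,6,7}. Remove smallest leaf 5, emit neighbor 4.
Step 3: leaves = {6,7}. Remove smallest leaf 6, emit neighbor 4.
Step 4: leaves = {4,7}. Remove smallest leaf 4, emit neighbor 2.
Step 5: leaves = {2,7}. Remove smallest leaf 2, emit neighbor 1.
Done: 2 vertices remain (1, 7). Sequence = [5 4 4 2 1]

Answer: 5 4 4 2 1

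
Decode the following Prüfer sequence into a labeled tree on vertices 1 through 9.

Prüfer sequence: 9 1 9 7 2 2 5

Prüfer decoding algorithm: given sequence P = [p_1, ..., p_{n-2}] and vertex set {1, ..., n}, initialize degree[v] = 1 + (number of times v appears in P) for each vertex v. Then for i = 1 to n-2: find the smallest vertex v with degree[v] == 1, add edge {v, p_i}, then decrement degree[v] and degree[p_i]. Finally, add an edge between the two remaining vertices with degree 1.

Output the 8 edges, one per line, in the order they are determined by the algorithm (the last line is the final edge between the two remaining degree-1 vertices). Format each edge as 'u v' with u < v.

Initial degrees: {1:2, 2:3, 3:1, 4:1, 5:2, 6:1, 7:2, 8:1, 9:3}
Step 1: smallest deg-1 vertex = 3, p_1 = 9. Add edge {3,9}. Now deg[3]=0, deg[9]=2.
Step 2: smallest deg-1 vertex = 4, p_2 = 1. Add edge {1,4}. Now deg[4]=0, deg[1]=1.
Step 3: smallest deg-1 vertex = 1, p_3 = 9. Add edge {1,9}. Now deg[1]=0, deg[9]=1.
Step 4: smallest deg-1 vertex = 6, p_4 = 7. Add edge {6,7}. Now deg[6]=0, deg[7]=1.
Step 5: smallest deg-1 vertex = 7, p_5 = 2. Add edge {2,7}. Now deg[7]=0, deg[2]=2.
Step 6: smallest deg-1 vertex = 8, p_6 = 2. Add edge {2,8}. Now deg[8]=0, deg[2]=1.
Step 7: smallest deg-1 vertex = 2, p_7 = 5. Add edge {2,5}. Now deg[2]=0, deg[5]=1.
Final: two remaining deg-1 vertices are 5, 9. Add edge {5,9}.

Answer: 3 9
1 4
1 9
6 7
2 7
2 8
2 5
5 9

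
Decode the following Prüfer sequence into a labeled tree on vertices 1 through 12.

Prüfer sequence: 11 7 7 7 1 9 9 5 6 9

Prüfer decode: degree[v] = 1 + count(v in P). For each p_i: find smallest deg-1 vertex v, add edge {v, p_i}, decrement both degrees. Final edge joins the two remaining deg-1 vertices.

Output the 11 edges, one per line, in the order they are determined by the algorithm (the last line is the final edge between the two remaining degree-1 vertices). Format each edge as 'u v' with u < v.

Initial degrees: {1:2, 2:1, 3:1, 4:1, 5:2, 6:2, 7:4, 8:1, 9:4, 10:1, 11:2, 12:1}
Step 1: smallest deg-1 vertex = 2, p_1 = 11. Add edge {2,11}. Now deg[2]=0, deg[11]=1.
Step 2: smallest deg-1 vertex = 3, p_2 = 7. Add edge {3,7}. Now deg[3]=0, deg[7]=3.
Step 3: smallest deg-1 vertex = 4, p_3 = 7. Add edge {4,7}. Now deg[4]=0, deg[7]=2.
Step 4: smallest deg-1 vertex = 8, p_4 = 7. Add edge {7,8}. Now deg[8]=0, deg[7]=1.
Step 5: smallest deg-1 vertex = 7, p_5 = 1. Add edge {1,7}. Now deg[7]=0, deg[1]=1.
Step 6: smallest deg-1 vertex = 1, p_6 = 9. Add edge {1,9}. Now deg[1]=0, deg[9]=3.
Step 7: smallest deg-1 vertex = 10, p_7 = 9. Add edge {9,10}. Now deg[10]=0, deg[9]=2.
Step 8: smallest deg-1 vertex = 11, p_8 = 5. Add edge {5,11}. Now deg[11]=0, deg[5]=1.
Step 9: smallest deg-1 vertex = 5, p_9 = 6. Add edge {5,6}. Now deg[5]=0, deg[6]=1.
Step 10: smallest deg-1 vertex = 6, p_10 = 9. Add edge {6,9}. Now deg[6]=0, deg[9]=1.
Final: two remaining deg-1 vertices are 9, 12. Add edge {9,12}.

Answer: 2 11
3 7
4 7
7 8
1 7
1 9
9 10
5 11
5 6
6 9
9 12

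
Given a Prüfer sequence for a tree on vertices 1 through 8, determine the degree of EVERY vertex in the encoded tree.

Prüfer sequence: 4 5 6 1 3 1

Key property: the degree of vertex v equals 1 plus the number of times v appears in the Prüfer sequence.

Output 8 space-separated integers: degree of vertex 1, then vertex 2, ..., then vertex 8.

p_1 = 4: count[4] becomes 1
p_2 = 5: count[5] becomes 1
p_3 = 6: count[6] becomes 1
p_4 = 1: count[1] becomes 1
p_5 = 3: count[3] becomes 1
p_6 = 1: count[1] becomes 2
Degrees (1 + count): deg[1]=1+2=3, deg[2]=1+0=1, deg[3]=1+1=2, deg[4]=1+1=2, deg[5]=1+1=2, deg[6]=1+1=2, deg[7]=1+0=1, deg[8]=1+0=1

Answer: 3 1 2 2 2 2 1 1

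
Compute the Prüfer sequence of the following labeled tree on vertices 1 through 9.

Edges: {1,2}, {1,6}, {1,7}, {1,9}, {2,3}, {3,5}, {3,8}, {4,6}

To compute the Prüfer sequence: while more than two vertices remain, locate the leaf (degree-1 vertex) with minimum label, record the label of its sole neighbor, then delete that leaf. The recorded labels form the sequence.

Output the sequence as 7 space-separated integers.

Step 1: leaves = {4,5,7,8,9}. Remove smallest leaf 4, emit neighbor 6.
Step 2: leaves = {5,6,7,8,9}. Remove smallest leaf 5, emit neighbor 3.
Step 3: leaves = {6,7,8,9}. Remove smallest leaf 6, emit neighbor 1.
Step 4: leaves = {7,8,9}. Remove smallest leaf 7, emit neighbor 1.
Step 5: leaves = {8,9}. Remove smallest leaf 8, emit neighbor 3.
Step 6: leaves = {3,9}. Remove smallest leaf 3, emit neighbor 2.
Step 7: leaves = {2,9}. Remove smallest leaf 2, emit neighbor 1.
Done: 2 vertices remain (1, 9). Sequence = [6 3 1 1 3 2 1]

Answer: 6 3 1 1 3 2 1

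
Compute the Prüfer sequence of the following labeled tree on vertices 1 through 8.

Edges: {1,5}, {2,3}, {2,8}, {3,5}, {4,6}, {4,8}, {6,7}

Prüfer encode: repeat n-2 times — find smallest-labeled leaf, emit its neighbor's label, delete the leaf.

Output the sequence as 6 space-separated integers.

Step 1: leaves = {1,7}. Remove smallest leaf 1, emit neighbor 5.
Step 2: leaves = {5,7}. Remove smallest leaf 5, emit neighbor 3.
Step 3: leaves = {3,7}. Remove smallest leaf 3, emit neighbor 2.
Step 4: leaves = {2,7}. Remove smallest leaf 2, emit neighbor 8.
Step 5: leaves = {7,8}. Remove smallest leaf 7, emit neighbor 6.
Step 6: leaves = {6,8}. Remove smallest leaf 6, emit neighbor 4.
Done: 2 vertices remain (4, 8). Sequence = [5 3 2 8 6 4]

Answer: 5 3 2 8 6 4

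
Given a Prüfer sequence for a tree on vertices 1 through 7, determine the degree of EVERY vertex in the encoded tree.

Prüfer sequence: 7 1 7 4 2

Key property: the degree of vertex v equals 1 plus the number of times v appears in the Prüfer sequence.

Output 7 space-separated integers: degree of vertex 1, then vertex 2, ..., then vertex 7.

Answer: 2 2 1 2 1 1 3

Derivation:
p_1 = 7: count[7] becomes 1
p_2 = 1: count[1] becomes 1
p_3 = 7: count[7] becomes 2
p_4 = 4: count[4] becomes 1
p_5 = 2: count[2] becomes 1
Degrees (1 + count): deg[1]=1+1=2, deg[2]=1+1=2, deg[3]=1+0=1, deg[4]=1+1=2, deg[5]=1+0=1, deg[6]=1+0=1, deg[7]=1+2=3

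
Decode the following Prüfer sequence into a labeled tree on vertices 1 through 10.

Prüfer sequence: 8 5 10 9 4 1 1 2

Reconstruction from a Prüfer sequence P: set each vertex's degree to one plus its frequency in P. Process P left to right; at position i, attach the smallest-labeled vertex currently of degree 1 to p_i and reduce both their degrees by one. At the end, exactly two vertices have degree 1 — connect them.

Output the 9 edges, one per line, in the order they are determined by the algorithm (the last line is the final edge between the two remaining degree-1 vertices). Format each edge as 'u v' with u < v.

Answer: 3 8
5 6
5 10
7 9
4 8
1 4
1 9
1 2
2 10

Derivation:
Initial degrees: {1:3, 2:2, 3:1, 4:2, 5:2, 6:1, 7:1, 8:2, 9:2, 10:2}
Step 1: smallest deg-1 vertex = 3, p_1 = 8. Add edge {3,8}. Now deg[3]=0, deg[8]=1.
Step 2: smallest deg-1 vertex = 6, p_2 = 5. Add edge {5,6}. Now deg[6]=0, deg[5]=1.
Step 3: smallest deg-1 vertex = 5, p_3 = 10. Add edge {5,10}. Now deg[5]=0, deg[10]=1.
Step 4: smallest deg-1 vertex = 7, p_4 = 9. Add edge {7,9}. Now deg[7]=0, deg[9]=1.
Step 5: smallest deg-1 vertex = 8, p_5 = 4. Add edge {4,8}. Now deg[8]=0, deg[4]=1.
Step 6: smallest deg-1 vertex = 4, p_6 = 1. Add edge {1,4}. Now deg[4]=0, deg[1]=2.
Step 7: smallest deg-1 vertex = 9, p_7 = 1. Add edge {1,9}. Now deg[9]=0, deg[1]=1.
Step 8: smallest deg-1 vertex = 1, p_8 = 2. Add edge {1,2}. Now deg[1]=0, deg[2]=1.
Final: two remaining deg-1 vertices are 2, 10. Add edge {2,10}.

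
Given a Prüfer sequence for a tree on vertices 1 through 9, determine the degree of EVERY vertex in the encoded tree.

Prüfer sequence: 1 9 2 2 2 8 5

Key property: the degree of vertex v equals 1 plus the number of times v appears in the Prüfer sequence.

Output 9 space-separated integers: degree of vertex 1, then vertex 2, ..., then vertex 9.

Answer: 2 4 1 1 2 1 1 2 2

Derivation:
p_1 = 1: count[1] becomes 1
p_2 = 9: count[9] becomes 1
p_3 = 2: count[2] becomes 1
p_4 = 2: count[2] becomes 2
p_5 = 2: count[2] becomes 3
p_6 = 8: count[8] becomes 1
p_7 = 5: count[5] becomes 1
Degrees (1 + count): deg[1]=1+1=2, deg[2]=1+3=4, deg[3]=1+0=1, deg[4]=1+0=1, deg[5]=1+1=2, deg[6]=1+0=1, deg[7]=1+0=1, deg[8]=1+1=2, deg[9]=1+1=2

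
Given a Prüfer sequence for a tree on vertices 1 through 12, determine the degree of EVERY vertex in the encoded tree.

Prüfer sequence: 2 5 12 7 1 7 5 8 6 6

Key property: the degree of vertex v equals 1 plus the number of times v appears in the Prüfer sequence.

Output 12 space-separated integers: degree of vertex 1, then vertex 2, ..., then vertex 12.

p_1 = 2: count[2] becomes 1
p_2 = 5: count[5] becomes 1
p_3 = 12: count[12] becomes 1
p_4 = 7: count[7] becomes 1
p_5 = 1: count[1] becomes 1
p_6 = 7: count[7] becomes 2
p_7 = 5: count[5] becomes 2
p_8 = 8: count[8] becomes 1
p_9 = 6: count[6] becomes 1
p_10 = 6: count[6] becomes 2
Degrees (1 + count): deg[1]=1+1=2, deg[2]=1+1=2, deg[3]=1+0=1, deg[4]=1+0=1, deg[5]=1+2=3, deg[6]=1+2=3, deg[7]=1+2=3, deg[8]=1+1=2, deg[9]=1+0=1, deg[10]=1+0=1, deg[11]=1+0=1, deg[12]=1+1=2

Answer: 2 2 1 1 3 3 3 2 1 1 1 2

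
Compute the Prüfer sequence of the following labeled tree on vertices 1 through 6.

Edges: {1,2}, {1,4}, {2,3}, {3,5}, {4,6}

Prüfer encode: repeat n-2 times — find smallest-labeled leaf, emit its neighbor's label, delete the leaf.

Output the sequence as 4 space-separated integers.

Answer: 3 2 1 4

Derivation:
Step 1: leaves = {5,6}. Remove smallest leaf 5, emit neighbor 3.
Step 2: leaves = {3,6}. Remove smallest leaf 3, emit neighbor 2.
Step 3: leaves = {2,6}. Remove smallest leaf 2, emit neighbor 1.
Step 4: leaves = {1,6}. Remove smallest leaf 1, emit neighbor 4.
Done: 2 vertices remain (4, 6). Sequence = [3 2 1 4]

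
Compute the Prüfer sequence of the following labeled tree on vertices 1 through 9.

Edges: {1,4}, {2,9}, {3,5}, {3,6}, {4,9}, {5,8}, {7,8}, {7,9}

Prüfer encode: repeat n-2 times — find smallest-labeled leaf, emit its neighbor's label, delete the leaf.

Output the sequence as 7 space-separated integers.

Answer: 4 9 9 3 5 8 7

Derivation:
Step 1: leaves = {1,2,6}. Remove smallest leaf 1, emit neighbor 4.
Step 2: leaves = {2,4,6}. Remove smallest leaf 2, emit neighbor 9.
Step 3: leaves = {4,6}. Remove smallest leaf 4, emit neighbor 9.
Step 4: leaves = {6,9}. Remove smallest leaf 6, emit neighbor 3.
Step 5: leaves = {3,9}. Remove smallest leaf 3, emit neighbor 5.
Step 6: leaves = {5,9}. Remove smallest leaf 5, emit neighbor 8.
Step 7: leaves = {8,9}. Remove smallest leaf 8, emit neighbor 7.
Done: 2 vertices remain (7, 9). Sequence = [4 9 9 3 5 8 7]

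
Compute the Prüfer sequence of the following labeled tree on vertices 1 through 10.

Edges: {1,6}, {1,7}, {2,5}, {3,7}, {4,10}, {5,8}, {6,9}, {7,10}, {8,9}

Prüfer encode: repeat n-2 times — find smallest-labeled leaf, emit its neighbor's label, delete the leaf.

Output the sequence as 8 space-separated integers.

Answer: 5 7 10 8 9 6 1 7

Derivation:
Step 1: leaves = {2,3,4}. Remove smallest leaf 2, emit neighbor 5.
Step 2: leaves = {3,4,5}. Remove smallest leaf 3, emit neighbor 7.
Step 3: leaves = {4,5}. Remove smallest leaf 4, emit neighbor 10.
Step 4: leaves = {5,10}. Remove smallest leaf 5, emit neighbor 8.
Step 5: leaves = {8,10}. Remove smallest leaf 8, emit neighbor 9.
Step 6: leaves = {9,10}. Remove smallest leaf 9, emit neighbor 6.
Step 7: leaves = {6,10}. Remove smallest leaf 6, emit neighbor 1.
Step 8: leaves = {1,10}. Remove smallest leaf 1, emit neighbor 7.
Done: 2 vertices remain (7, 10). Sequence = [5 7 10 8 9 6 1 7]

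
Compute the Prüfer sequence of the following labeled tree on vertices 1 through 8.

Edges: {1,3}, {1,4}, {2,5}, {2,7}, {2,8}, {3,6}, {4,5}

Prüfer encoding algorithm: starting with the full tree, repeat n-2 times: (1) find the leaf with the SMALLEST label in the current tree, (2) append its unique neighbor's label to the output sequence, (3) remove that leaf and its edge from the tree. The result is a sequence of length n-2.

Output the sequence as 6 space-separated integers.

Step 1: leaves = {6,7,8}. Remove smallest leaf 6, emit neighbor 3.
Step 2: leaves = {3,7,8}. Remove smallest leaf 3, emit neighbor 1.
Step 3: leaves = {1,7,8}. Remove smallest leaf 1, emit neighbor 4.
Step 4: leaves = {4,7,8}. Remove smallest leaf 4, emit neighbor 5.
Step 5: leaves = {5,7,8}. Remove smallest leaf 5, emit neighbor 2.
Step 6: leaves = {7,8}. Remove smallest leaf 7, emit neighbor 2.
Done: 2 vertices remain (2, 8). Sequence = [3 1 4 5 2 2]

Answer: 3 1 4 5 2 2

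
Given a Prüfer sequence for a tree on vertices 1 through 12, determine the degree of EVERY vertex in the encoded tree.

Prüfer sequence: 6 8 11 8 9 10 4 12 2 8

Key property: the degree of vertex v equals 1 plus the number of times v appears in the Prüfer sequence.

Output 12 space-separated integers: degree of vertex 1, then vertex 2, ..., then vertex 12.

p_1 = 6: count[6] becomes 1
p_2 = 8: count[8] becomes 1
p_3 = 11: count[11] becomes 1
p_4 = 8: count[8] becomes 2
p_5 = 9: count[9] becomes 1
p_6 = 10: count[10] becomes 1
p_7 = 4: count[4] becomes 1
p_8 = 12: count[12] becomes 1
p_9 = 2: count[2] becomes 1
p_10 = 8: count[8] becomes 3
Degrees (1 + count): deg[1]=1+0=1, deg[2]=1+1=2, deg[3]=1+0=1, deg[4]=1+1=2, deg[5]=1+0=1, deg[6]=1+1=2, deg[7]=1+0=1, deg[8]=1+3=4, deg[9]=1+1=2, deg[10]=1+1=2, deg[11]=1+1=2, deg[12]=1+1=2

Answer: 1 2 1 2 1 2 1 4 2 2 2 2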